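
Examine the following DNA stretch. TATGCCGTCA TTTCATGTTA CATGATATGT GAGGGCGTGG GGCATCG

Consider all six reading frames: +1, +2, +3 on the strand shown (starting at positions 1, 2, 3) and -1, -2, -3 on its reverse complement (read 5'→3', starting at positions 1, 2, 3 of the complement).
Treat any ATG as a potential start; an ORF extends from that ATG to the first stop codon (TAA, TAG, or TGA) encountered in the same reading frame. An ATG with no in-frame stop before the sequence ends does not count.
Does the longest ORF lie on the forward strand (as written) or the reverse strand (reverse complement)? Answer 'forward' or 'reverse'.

reverse

Reverse complement (5'→3'): CGATGCCCCACGCCCTCACATATCATGTAACATGAAATGACGGCATA
Frame +1: TAT GCC GTC ATT TCA TGT TAC ATG ATA TGT GAG GGC GTG GGG CAT — no ATG→stop ORF.
Frame +2: ATG CCG TCA TTT CAT GTT ACA TGA TAT GTG AGG GCG TGG GGC ATC — ATG at 2, stop TGA at 23 → 24 nt.
Frame +3: TGC CGT CAT TTC ATG TTA CAT GAT ATG TGA GGG CGT GGG GCA TCG — ATG at 15, stop TGA at 30 → 18 nt; ATG at 27, stop TGA at 30 → 6 nt.
Frame -1: CGA TGC CCC ACG CCC TCA CAT ATC ATG TAA CAT GAA ATG ACG GCA — ATG at 25, stop TAA at 28 → 6 nt.
Frame -2: GAT GCC CCA CGC CCT CAC ATA TCA TGT AAC ATG AAA TGA CGG CAT — ATG at 32, stop TGA at 38 → 9 nt.
Frame -3: ATG CCC CAC GCC CTC ACA TAT CAT GTA ACA TGA AAT GAC GGC ATA — ATG at 3, stop TGA at 33 → 33 nt.
Forward-strand max 24 nt; reverse-strand max 33 nt. The reverse strand has the longer ORF.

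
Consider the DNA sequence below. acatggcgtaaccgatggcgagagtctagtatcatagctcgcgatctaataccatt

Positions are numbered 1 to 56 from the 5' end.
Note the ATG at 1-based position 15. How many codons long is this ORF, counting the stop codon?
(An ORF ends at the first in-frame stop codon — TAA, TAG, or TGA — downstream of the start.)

Codons from position 15: ATG (15–17), GCG (18–20), AGA (21–23), GTC (24–26), TAG (27–29).
TAG is the first in-frame stop; that's 5 codons including the stop.

5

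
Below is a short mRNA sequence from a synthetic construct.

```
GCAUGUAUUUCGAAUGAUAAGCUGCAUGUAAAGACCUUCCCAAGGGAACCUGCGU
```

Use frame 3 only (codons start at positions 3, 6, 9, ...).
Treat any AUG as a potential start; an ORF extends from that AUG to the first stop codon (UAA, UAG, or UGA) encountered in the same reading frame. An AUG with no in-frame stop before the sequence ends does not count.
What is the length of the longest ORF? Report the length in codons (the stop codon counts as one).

5

Frame 3: AUG UAU UUC GAA UGA UAA GCU GCA UGU AAA GAC CUU CCC AAG GGA ACC UGC — AUG at 3, stop UGA at 15 → 15 nt.
Longest: frame 3, positions 3–17, 15 nt = 5 codons = 4 aa. → 5 codons.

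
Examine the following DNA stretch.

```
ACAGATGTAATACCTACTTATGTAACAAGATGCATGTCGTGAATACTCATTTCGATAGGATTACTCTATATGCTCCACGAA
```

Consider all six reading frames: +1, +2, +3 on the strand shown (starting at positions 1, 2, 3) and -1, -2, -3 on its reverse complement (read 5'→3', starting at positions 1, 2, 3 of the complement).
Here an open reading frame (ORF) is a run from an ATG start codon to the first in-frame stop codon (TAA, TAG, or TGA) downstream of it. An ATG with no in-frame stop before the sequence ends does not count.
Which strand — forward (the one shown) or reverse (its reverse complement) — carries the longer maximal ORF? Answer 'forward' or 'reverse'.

reverse

Reverse complement (5'→3'): TTCGTGGAGCATATAGAGTAATCCTATCGAAATGAGTATTCACGACATGCATCTTGTTACATAAGTAGGTATTACATCTGT
Frame +1: ACA GAT GTA ATA CCT ACT TAT GTA ACA AGA TGC ATG TCG TGA ATA CTC ATT TCG ATA GGA TTA CTC TAT ATG CTC CAC GAA — ATG at 34, stop TGA at 40 → 9 nt.
Frame +2: CAG ATG TAA TAC CTA CTT ATG TAA CAA GAT GCA TGT CGT GAA TAC TCA TTT CGA TAG GAT TAC TCT ATA TGC TCC ACG — ATG at 5, stop TAA at 8 → 6 nt; ATG at 20, stop TAA at 23 → 6 nt.
Frame +3: AGA TGT AAT ACC TAC TTA TGT AAC AAG ATG CAT GTC GTG AAT ACT CAT TTC GAT AGG ATT ACT CTA TAT GCT CCA CGA — no ATG→stop ORF.
Frame -1: TTC GTG GAG CAT ATA GAG TAA TCC TAT CGA AAT GAG TAT TCA CGA CAT GCA TCT TGT TAC ATA AGT AGG TAT TAC ATC TGT — no ATG→stop ORF.
Frame -2: TCG TGG AGC ATA TAG AGT AAT CCT ATC GAA ATG AGT ATT CAC GAC ATG CAT CTT GTT ACA TAA GTA GGT ATT ACA TCT — ATG at 32, stop TAA at 62 → 33 nt; ATG at 47, stop TAA at 62 → 18 nt.
Frame -3: CGT GGA GCA TAT AGA GTA ATC CTA TCG AAA TGA GTA TTC ACG ACA TGC ATC TTG TTA CAT AAG TAG GTA TTA CAT CTG — no ATG→stop ORF.
Forward-strand max 9 nt; reverse-strand max 33 nt. The reverse strand has the longer ORF.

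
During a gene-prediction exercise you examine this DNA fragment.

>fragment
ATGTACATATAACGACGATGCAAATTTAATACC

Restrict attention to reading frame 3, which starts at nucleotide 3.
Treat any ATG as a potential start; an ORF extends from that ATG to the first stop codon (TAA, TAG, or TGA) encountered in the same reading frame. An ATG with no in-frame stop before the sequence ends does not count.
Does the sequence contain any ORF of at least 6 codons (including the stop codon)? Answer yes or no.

no

Frame 3: GTA CAT ATA ACG ACG ATG CAA ATT TAA TAC — ATG at 18, stop TAA at 27 → 12 nt.
Largest ORF found is 4 codons < 6, so no.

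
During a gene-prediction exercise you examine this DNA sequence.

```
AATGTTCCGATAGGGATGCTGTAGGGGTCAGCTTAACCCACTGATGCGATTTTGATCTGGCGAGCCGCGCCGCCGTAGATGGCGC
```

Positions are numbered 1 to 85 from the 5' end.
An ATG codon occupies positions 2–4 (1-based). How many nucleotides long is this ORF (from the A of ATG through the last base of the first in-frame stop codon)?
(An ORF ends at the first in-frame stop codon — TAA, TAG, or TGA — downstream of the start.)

12

Codons from position 2: ATG (2–4), TTC (5–7), CGA (8–10), TAG (11–13).
TAG is the first in-frame stop; ORF spans 2–13, 12 nucleotides.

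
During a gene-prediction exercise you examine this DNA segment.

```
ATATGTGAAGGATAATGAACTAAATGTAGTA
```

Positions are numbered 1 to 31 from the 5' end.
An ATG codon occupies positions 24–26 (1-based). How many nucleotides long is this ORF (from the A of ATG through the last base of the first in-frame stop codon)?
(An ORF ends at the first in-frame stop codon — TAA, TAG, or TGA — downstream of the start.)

6

Codons from position 24: ATG (24–26), TAG (27–29).
TAG is the first in-frame stop; ORF spans 24–29, 6 nucleotides.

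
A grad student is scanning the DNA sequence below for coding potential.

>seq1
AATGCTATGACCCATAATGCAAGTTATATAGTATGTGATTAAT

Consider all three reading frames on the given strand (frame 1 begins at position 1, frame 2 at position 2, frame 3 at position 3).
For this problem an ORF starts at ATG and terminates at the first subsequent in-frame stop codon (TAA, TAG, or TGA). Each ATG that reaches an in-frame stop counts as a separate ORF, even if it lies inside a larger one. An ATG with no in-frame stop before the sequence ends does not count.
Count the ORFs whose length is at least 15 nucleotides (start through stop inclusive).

2

Frame 1: AAT GCT ATG ACC CAT AAT GCA AGT TAT ATA GTA TGT GAT TAA — ATG at 7, stop TAA at 40 → 36 nt.
Frame 2: ATG CTA TGA CCC ATA ATG CAA GTT ATA TAG TAT GTG ATT AAT — ATG at 2, stop TGA at 8 → 9 nt; ATG at 17, stop TAG at 29 → 15 nt.
Frame 3: TGC TAT GAC CCA TAA TGC AAG TTA TAT AGT ATG TGA TTA — ATG at 33, stop TGA at 36 → 6 nt.
ORFs ≥ 15 nucleotides: frame 1 7–42 (36 nucleotides), frame 2 17–31 (15 nucleotides). Count = 2.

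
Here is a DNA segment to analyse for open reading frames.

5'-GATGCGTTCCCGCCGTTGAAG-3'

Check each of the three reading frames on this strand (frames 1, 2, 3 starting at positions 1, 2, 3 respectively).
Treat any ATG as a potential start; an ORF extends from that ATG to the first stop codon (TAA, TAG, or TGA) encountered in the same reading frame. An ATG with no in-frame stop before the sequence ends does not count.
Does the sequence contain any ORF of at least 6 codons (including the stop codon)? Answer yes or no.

yes

Frame 1: GAT GCG TTC CCG CCG TTG AAG — no ATG→stop ORF.
Frame 2: ATG CGT TCC CGC CGT TGA — ATG at 2, stop TGA at 17 → 18 nt.
Frame 3: TGC GTT CCC GCC GTT GAA — no ATG→stop ORF.
Frame 2 has an ORF of 6 codons (positions 2–19) ≥ 6, so yes.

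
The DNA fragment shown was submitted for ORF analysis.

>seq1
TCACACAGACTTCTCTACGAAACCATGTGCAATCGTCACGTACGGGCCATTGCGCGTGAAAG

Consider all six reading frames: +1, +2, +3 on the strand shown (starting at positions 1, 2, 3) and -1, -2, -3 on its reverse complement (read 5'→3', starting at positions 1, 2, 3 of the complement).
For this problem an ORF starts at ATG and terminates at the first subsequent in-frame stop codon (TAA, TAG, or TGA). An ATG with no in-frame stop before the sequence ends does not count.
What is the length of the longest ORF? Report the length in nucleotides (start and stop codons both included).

15

Reverse complement (5'→3'): CTTTCACGCGCAATGGCCCGTACGTGACGATTGCACATGGTTTCGTAGAGAAGTCTGTGTGA
Frame +1: TCA CAC AGA CTT CTC TAC GAA ACC ATG TGC AAT CGT CAC GTA CGG GCC ATT GCG CGT GAA — no ATG→stop ORF.
Frame +2: CAC ACA GAC TTC TCT ACG AAA CCA TGT GCA ATC GTC ACG TAC GGG CCA TTG CGC GTG AAA — no ATG→stop ORF.
Frame +3: ACA CAG ACT TCT CTA CGA AAC CAT GTG CAA TCG TCA CGT ACG GGC CAT TGC GCG TGA AAG — no ATG→stop ORF.
Frame -1: CTT TCA CGC GCA ATG GCC CGT ACG TGA CGA TTG CAC ATG GTT TCG TAG AGA AGT CTG TGT — ATG at 13, stop TGA at 25 → 15 nt; ATG at 37, stop TAG at 46 → 12 nt.
Frame -2: TTT CAC GCG CAA TGG CCC GTA CGT GAC GAT TGC ACA TGG TTT CGT AGA GAA GTC TGT GTG — no ATG→stop ORF.
Frame -3: TTC ACG CGC AAT GGC CCG TAC GTG ACG ATT GCA CAT GGT TTC GTA GAG AAG TCT GTG TGA — no ATG→stop ORF.
Longest: frame -1, positions 13–27, 15 nt = 5 codons = 4 aa. → 15 nucleotides.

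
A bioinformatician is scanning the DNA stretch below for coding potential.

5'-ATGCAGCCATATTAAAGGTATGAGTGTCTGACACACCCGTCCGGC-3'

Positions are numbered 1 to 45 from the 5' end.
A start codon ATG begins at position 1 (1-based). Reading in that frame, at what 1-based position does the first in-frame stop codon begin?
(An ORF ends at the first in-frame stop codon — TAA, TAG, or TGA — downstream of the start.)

13

Codons from position 1: ATG (1–3), CAG (4–6), CCA (7–9), TAT (10–12), TAA (13–15).
TAA is a stop codon; it begins at position 13.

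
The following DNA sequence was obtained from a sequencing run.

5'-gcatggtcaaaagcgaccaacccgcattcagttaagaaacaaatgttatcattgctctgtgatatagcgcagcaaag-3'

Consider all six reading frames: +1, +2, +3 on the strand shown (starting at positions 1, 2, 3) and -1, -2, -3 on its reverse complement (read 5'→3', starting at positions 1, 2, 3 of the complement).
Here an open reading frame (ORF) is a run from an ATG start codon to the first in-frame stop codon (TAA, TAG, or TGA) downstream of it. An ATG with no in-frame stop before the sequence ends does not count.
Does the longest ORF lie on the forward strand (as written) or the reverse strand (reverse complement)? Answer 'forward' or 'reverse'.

forward

Reverse complement (5'→3'): CTTTGCTGCGCTATATCACAGAGCAATGATAACATTTGTTTCTTAACTGAATGCGGGTTGGTCGCTTTTGACCATGC
Frame +1: GCA TGG TCA AAA GCG ACC AAC CCG CAT TCA GTT AAG AAA CAA ATG TTA TCA TTG CTC TGT GAT ATA GCG CAG CAA — no ATG→stop ORF.
Frame +2: CAT GGT CAA AAG CGA CCA ACC CGC ATT CAG TTA AGA AAC AAA TGT TAT CAT TGC TCT GTG ATA TAG CGC AGC AAA — no ATG→stop ORF.
Frame +3: ATG GTC AAA AGC GAC CAA CCC GCA TTC AGT TAA GAA ACA AAT GTT ATC ATT GCT CTG TGA TAT AGC GCA GCA AAG — ATG at 3, stop TAA at 33 → 33 nt.
Frame -1: CTT TGC TGC GCT ATA TCA CAG AGC AAT GAT AAC ATT TGT TTC TTA ACT GAA TGC GGG TTG GTC GCT TTT GAC CAT — no ATG→stop ORF.
Frame -2: TTT GCT GCG CTA TAT CAC AGA GCA ATG ATA ACA TTT GTT TCT TAA CTG AAT GCG GGT TGG TCG CTT TTG ACC ATG — ATG at 26, stop TAA at 44 → 21 nt.
Frame -3: TTG CTG CGC TAT ATC ACA GAG CAA TGA TAA CAT TTG TTT CTT AAC TGA ATG CGG GTT GGT CGC TTT TGA CCA TGC — ATG at 51, stop TGA at 69 → 21 nt.
Forward-strand max 33 nt; reverse-strand max 21 nt. The forward strand has the longer ORF.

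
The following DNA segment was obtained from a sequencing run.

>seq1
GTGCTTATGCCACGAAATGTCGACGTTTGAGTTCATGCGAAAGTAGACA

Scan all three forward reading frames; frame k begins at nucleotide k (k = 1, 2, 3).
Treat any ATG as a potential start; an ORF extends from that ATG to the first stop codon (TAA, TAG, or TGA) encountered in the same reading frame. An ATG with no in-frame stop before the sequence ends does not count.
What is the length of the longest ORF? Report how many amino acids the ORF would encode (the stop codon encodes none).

Frame 1: GTG CTT ATG CCA CGA AAT GTC GAC GTT TGA GTT CAT GCG AAA GTA GAC — ATG at 7, stop TGA at 28 → 24 nt.
Frame 2: TGC TTA TGC CAC GAA ATG TCG ACG TTT GAG TTC ATG CGA AAG TAG ACA — ATG at 17, stop TAG at 44 → 30 nt; ATG at 35, stop TAG at 44 → 12 nt.
Frame 3: GCT TAT GCC ACG AAA TGT CGA CGT TTG AGT TCA TGC GAA AGT AGA — no ATG→stop ORF.
Longest: frame 2, positions 17–46, 30 nt = 10 codons = 9 aa. → 9 amino acids.

9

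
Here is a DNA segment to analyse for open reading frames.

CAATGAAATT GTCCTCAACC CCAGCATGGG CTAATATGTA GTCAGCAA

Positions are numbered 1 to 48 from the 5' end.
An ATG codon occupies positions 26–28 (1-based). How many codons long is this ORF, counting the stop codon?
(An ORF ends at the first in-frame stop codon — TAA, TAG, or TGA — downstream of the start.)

Codons from position 26: ATG (26–28), GGC (29–31), TAA (32–34).
TAA is the first in-frame stop; that's 3 codons including the stop.

3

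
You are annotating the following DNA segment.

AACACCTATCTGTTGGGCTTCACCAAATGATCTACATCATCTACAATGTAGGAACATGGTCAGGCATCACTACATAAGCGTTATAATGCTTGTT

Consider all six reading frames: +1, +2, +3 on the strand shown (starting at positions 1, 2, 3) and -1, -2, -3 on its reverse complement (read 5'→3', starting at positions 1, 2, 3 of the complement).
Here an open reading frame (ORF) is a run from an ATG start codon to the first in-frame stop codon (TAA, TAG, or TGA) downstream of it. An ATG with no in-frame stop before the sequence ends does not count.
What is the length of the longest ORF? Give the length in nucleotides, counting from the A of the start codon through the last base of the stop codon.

51

Reverse complement (5'→3'): AACAAGCATTATAACGCTTATGTAGTGATGCCTGACCATGTTCCTACATTGTAGATGATGTAGATCATTTGGTGAAGCCCAACAGATAGGTGTT
Frame +1: AAC ACC TAT CTG TTG GGC TTC ACC AAA TGA TCT ACA TCA TCT ACA ATG TAG GAA CAT GGT CAG GCA TCA CTA CAT AAG CGT TAT AAT GCT TGT — ATG at 46, stop TAG at 49 → 6 nt.
Frame +2: ACA CCT ATC TGT TGG GCT TCA CCA AAT GAT CTA CAT CAT CTA CAA TGT AGG AAC ATG GTC AGG CAT CAC TAC ATA AGC GTT ATA ATG CTT GTT — no ATG→stop ORF.
Frame +3: CAC CTA TCT GTT GGG CTT CAC CAA ATG ATC TAC ATC ATC TAC AAT GTA GGA ACA TGG TCA GGC ATC ACT ACA TAA GCG TTA TAA TGC TTG — ATG at 27, stop TAA at 75 → 51 nt.
Frame -1: AAC AAG CAT TAT AAC GCT TAT GTA GTG ATG CCT GAC CAT GTT CCT ACA TTG TAG ATG ATG TAG ATC ATT TGG TGA AGC CCA ACA GAT AGG TGT — ATG at 28, stop TAG at 52 → 27 nt; ATG at 55, stop TAG at 61 → 9 nt; ATG at 58, stop TAG at 61 → 6 nt.
Frame -2: ACA AGC ATT ATA ACG CTT ATG TAG TGA TGC CTG ACC ATG TTC CTA CAT TGT AGA TGA TGT AGA TCA TTT GGT GAA GCC CAA CAG ATA GGT GTT — ATG at 20, stop TAG at 23 → 6 nt; ATG at 38, stop TGA at 56 → 21 nt.
Frame -3: CAA GCA TTA TAA CGC TTA TGT AGT GAT GCC TGA CCA TGT TCC TAC ATT GTA GAT GAT GTA GAT CAT TTG GTG AAG CCC AAC AGA TAG GTG — no ATG→stop ORF.
Longest: frame +3, positions 27–77, 51 nt = 17 codons = 16 aa. → 51 nucleotides.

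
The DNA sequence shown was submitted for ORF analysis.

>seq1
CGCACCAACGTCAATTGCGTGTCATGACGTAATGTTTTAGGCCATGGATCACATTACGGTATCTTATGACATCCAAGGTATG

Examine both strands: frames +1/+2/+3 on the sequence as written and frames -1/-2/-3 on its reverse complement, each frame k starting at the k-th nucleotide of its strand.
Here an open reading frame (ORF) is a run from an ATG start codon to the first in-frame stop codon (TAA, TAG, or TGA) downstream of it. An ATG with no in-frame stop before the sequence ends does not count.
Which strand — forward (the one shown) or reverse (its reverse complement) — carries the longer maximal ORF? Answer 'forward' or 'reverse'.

Reverse complement (5'→3'): CATACCTTGGATGTCATAAGATACCGTAATGTGATCCATGGCCTAAAACATTACGTCATGACACGCAATTGACGTTGGTGCG
Frame +1: CGC ACC AAC GTC AAT TGC GTG TCA TGA CGT AAT GTT TTA GGC CAT GGA TCA CAT TAC GGT ATC TTA TGA CAT CCA AGG TAT — no ATG→stop ORF.
Frame +2: GCA CCA ACG TCA ATT GCG TGT CAT GAC GTA ATG TTT TAG GCC ATG GAT CAC ATT ACG GTA TCT TAT GAC ATC CAA GGT ATG — ATG at 32, stop TAG at 38 → 9 nt.
Frame +3: CAC CAA CGT CAA TTG CGT GTC ATG ACG TAA TGT TTT AGG CCA TGG ATC ACA TTA CGG TAT CTT ATG ACA TCC AAG GTA — ATG at 24, stop TAA at 30 → 9 nt.
Frame -1: CAT ACC TTG GAT GTC ATA AGA TAC CGT AAT GTG ATC CAT GGC CTA AAA CAT TAC GTC ATG ACA CGC AAT TGA CGT TGG TGC — ATG at 58, stop TGA at 70 → 15 nt.
Frame -2: ATA CCT TGG ATG TCA TAA GAT ACC GTA ATG TGA TCC ATG GCC TAA AAC ATT ACG TCA TGA CAC GCA ATT GAC GTT GGT GCG — ATG at 11, stop TAA at 17 → 9 nt; ATG at 29, stop TGA at 32 → 6 nt; ATG at 38, stop TAA at 44 → 9 nt.
Frame -3: TAC CTT GGA TGT CAT AAG ATA CCG TAA TGT GAT CCA TGG CCT AAA ACA TTA CGT CAT GAC ACG CAA TTG ACG TTG GTG — no ATG→stop ORF.
Forward-strand max 9 nt; reverse-strand max 15 nt. The reverse strand has the longer ORF.

reverse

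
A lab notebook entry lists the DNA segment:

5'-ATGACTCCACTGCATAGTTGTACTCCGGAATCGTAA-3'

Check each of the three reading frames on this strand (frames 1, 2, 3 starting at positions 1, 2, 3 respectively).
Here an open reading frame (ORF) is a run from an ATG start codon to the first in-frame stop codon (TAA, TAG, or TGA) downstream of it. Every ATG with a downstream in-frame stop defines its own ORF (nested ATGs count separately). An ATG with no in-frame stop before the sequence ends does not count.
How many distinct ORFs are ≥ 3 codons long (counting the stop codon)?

Frame 1: ATG ACT CCA CTG CAT AGT TGT ACT CCG GAA TCG TAA — ATG at 1, stop TAA at 34 → 36 nt.
Frame 2: TGA CTC CAC TGC ATA GTT GTA CTC CGG AAT CGT — no ATG→stop ORF.
Frame 3: GAC TCC ACT GCA TAG TTG TAC TCC GGA ATC GTA — no ATG→stop ORF.
ORFs ≥ 3 codons: frame 1 1–36 (12 codons). Count = 1.

1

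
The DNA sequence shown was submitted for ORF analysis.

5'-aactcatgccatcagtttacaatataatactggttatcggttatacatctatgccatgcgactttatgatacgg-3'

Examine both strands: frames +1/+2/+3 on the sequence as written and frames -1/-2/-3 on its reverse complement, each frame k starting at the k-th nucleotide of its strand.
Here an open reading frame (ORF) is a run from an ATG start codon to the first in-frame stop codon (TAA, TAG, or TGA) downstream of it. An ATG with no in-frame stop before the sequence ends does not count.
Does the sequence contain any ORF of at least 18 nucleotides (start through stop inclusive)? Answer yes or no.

Reverse complement (5'→3'): CCGTATCATAAAGTCGCATGGCATAGATGTATAACCGATAACCAGTATTATATTGTAAACTGATGGCATGAGTT
Frame +1: AAC TCA TGC CAT CAG TTT ACA ATA TAA TAC TGG TTA TCG GTT ATA CAT CTA TGC CAT GCG ACT TTA TGA TAC — no ATG→stop ORF.
Frame +2: ACT CAT GCC ATC AGT TTA CAA TAT AAT ACT GGT TAT CGG TTA TAC ATC TAT GCC ATG CGA CTT TAT GAT ACG — no ATG→stop ORF.
Frame +3: CTC ATG CCA TCA GTT TAC AAT ATA ATA CTG GTT ATC GGT TAT ACA TCT ATG CCA TGC GAC TTT ATG ATA CGG — no ATG→stop ORF.
Frame -1: CCG TAT CAT AAA GTC GCA TGG CAT AGA TGT ATA ACC GAT AAC CAG TAT TAT ATT GTA AAC TGA TGG CAT GAG — no ATG→stop ORF.
Frame -2: CGT ATC ATA AAG TCG CAT GGC ATA GAT GTA TAA CCG ATA ACC AGT ATT ATA TTG TAA ACT GAT GGC ATG AGT — no ATG→stop ORF.
Frame -3: GTA TCA TAA AGT CGC ATG GCA TAG ATG TAT AAC CGA TAA CCA GTA TTA TAT TGT AAA CTG ATG GCA TGA GTT — ATG at 18, stop TAG at 24 → 9 nt; ATG at 27, stop TAA at 39 → 15 nt; ATG at 63, stop TGA at 69 → 9 nt.
Largest ORF found is 15 nucleotides < 18, so no.

no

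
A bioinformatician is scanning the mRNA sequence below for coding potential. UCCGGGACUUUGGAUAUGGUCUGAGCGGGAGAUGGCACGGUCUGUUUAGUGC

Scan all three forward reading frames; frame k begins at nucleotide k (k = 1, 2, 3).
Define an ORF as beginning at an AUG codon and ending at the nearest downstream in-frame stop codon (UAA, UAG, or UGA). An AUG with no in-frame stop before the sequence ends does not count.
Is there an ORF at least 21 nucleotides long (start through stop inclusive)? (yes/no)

Frame 1: UCC GGG ACU UUG GAU AUG GUC UGA GCG GGA GAU GGC ACG GUC UGU UUA GUG — AUG at 16, stop UGA at 22 → 9 nt.
Frame 2: CCG GGA CUU UGG AUA UGG UCU GAG CGG GAG AUG GCA CGG UCU GUU UAG UGC — AUG at 32, stop UAG at 47 → 18 nt.
Frame 3: CGG GAC UUU GGA UAU GGU CUG AGC GGG AGA UGG CAC GGU CUG UUU AGU — no AUG→stop ORF.
Largest ORF found is 18 nucleotides < 21, so no.

no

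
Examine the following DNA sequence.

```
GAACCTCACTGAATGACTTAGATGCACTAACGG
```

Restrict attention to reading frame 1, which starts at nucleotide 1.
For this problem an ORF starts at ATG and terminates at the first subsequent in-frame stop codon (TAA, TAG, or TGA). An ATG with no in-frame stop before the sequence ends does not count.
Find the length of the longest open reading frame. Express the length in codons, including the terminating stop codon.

3

Frame 1: GAA CCT CAC TGA ATG ACT TAG ATG CAC TAA CGG — ATG at 13, stop TAG at 19 → 9 nt; ATG at 22, stop TAA at 28 → 9 nt.
Longest: frame 1, positions 13–21, 9 nt = 3 codons = 2 aa. → 3 codons.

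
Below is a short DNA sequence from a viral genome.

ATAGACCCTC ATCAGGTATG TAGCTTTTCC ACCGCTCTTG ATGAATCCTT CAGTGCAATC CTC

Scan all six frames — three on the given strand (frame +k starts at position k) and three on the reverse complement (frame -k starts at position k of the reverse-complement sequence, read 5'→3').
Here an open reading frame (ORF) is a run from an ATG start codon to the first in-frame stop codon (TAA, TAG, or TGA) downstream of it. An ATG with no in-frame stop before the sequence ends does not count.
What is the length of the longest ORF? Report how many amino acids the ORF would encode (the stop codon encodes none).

1

Reverse complement (5'→3'): GAGGATTGCACTGAAGGATTCATCAAGAGCGGTGGAAAAGCTACATACCTGATGAGGGTCTAT
Frame +1: ATA GAC CCT CAT CAG GTA TGT AGC TTT TCC ACC GCT CTT GAT GAA TCC TTC AGT GCA ATC CTC — no ATG→stop ORF.
Frame +2: TAG ACC CTC ATC AGG TAT GTA GCT TTT CCA CCG CTC TTG ATG AAT CCT TCA GTG CAA TCC — no ATG→stop ORF.
Frame +3: AGA CCC TCA TCA GGT ATG TAG CTT TTC CAC CGC TCT TGA TGA ATC CTT CAG TGC AAT CCT — ATG at 18, stop TAG at 21 → 6 nt.
Frame -1: GAG GAT TGC ACT GAA GGA TTC ATC AAG AGC GGT GGA AAA GCT ACA TAC CTG ATG AGG GTC TAT — no ATG→stop ORF.
Frame -2: AGG ATT GCA CTG AAG GAT TCA TCA AGA GCG GTG GAA AAG CTA CAT ACC TGA TGA GGG TCT — no ATG→stop ORF.
Frame -3: GGA TTG CAC TGA AGG ATT CAT CAA GAG CGG TGG AAA AGC TAC ATA CCT GAT GAG GGT CTA — no ATG→stop ORF.
Longest: frame +3, positions 18–23, 6 nt = 2 codons = 1 aa. → 1 amino acids.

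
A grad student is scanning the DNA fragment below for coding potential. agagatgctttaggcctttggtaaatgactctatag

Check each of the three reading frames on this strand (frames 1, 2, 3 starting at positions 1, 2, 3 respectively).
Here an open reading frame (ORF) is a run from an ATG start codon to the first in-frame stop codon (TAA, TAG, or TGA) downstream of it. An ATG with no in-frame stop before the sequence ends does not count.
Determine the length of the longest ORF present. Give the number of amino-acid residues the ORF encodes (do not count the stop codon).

3

Frame 1: AGA GAT GCT TTA GGC CTT TGG TAA ATG ACT CTA TAG — ATG at 25, stop TAG at 34 → 12 nt.
Frame 2: GAG ATG CTT TAG GCC TTT GGT AAA TGA CTC TAT — ATG at 5, stop TAG at 11 → 9 nt.
Frame 3: AGA TGC TTT AGG CCT TTG GTA AAT GAC TCT ATA — no ATG→stop ORF.
Longest: frame 1, positions 25–36, 12 nt = 4 codons = 3 aa. → 3 amino acids.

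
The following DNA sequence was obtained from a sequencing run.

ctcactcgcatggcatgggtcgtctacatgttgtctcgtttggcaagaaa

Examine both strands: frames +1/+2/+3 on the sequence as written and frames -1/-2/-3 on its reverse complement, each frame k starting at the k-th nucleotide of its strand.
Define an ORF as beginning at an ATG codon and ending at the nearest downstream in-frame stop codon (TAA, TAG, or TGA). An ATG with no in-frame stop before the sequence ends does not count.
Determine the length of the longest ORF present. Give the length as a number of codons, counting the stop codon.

5

Reverse complement (5'→3'): TTTCTTGCCAAACGAGACAACATGTAGACGACCCATGCCATGCGAGTGAG
Frame +1: CTC ACT CGC ATG GCA TGG GTC GTC TAC ATG TTG TCT CGT TTG GCA AGA — no ATG→stop ORF.
Frame +2: TCA CTC GCA TGG CAT GGG TCG TCT ACA TGT TGT CTC GTT TGG CAA GAA — no ATG→stop ORF.
Frame +3: CAC TCG CAT GGC ATG GGT CGT CTA CAT GTT GTC TCG TTT GGC AAG AAA — no ATG→stop ORF.
Frame -1: TTT CTT GCC AAA CGA GAC AAC ATG TAG ACG ACC CAT GCC ATG CGA GTG — ATG at 22, stop TAG at 25 → 6 nt.
Frame -2: TTC TTG CCA AAC GAG ACA ACA TGT AGA CGA CCC ATG CCA TGC GAG TGA — ATG at 35, stop TGA at 47 → 15 nt.
Frame -3: TCT TGC CAA ACG AGA CAA CAT GTA GAC GAC CCA TGC CAT GCG AGT GAG — no ATG→stop ORF.
Longest: frame -2, positions 35–49, 15 nt = 5 codons = 4 aa. → 5 codons.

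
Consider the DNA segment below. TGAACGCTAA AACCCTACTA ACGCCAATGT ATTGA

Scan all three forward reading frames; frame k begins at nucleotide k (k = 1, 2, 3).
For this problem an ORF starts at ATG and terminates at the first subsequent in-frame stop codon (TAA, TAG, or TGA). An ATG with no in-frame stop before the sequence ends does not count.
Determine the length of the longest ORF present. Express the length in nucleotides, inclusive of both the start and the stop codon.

9

Frame 1: TGA ACG CTA AAA CCC TAC TAA CGC CAA TGT ATT — no ATG→stop ORF.
Frame 2: GAA CGC TAA AAC CCT ACT AAC GCC AAT GTA TTG — no ATG→stop ORF.
Frame 3: AAC GCT AAA ACC CTA CTA ACG CCA ATG TAT TGA — ATG at 27, stop TGA at 33 → 9 nt.
Longest: frame 3, positions 27–35, 9 nt = 3 codons = 2 aa. → 9 nucleotides.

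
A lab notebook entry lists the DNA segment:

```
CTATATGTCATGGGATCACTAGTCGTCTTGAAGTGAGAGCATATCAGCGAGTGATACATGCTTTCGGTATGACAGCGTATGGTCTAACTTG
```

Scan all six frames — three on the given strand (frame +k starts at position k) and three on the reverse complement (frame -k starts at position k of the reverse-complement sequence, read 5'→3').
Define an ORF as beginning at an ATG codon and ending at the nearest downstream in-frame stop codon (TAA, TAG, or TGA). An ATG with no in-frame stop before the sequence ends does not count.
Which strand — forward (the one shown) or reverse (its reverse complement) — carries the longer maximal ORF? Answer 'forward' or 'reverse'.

Reverse complement (5'→3'): CAAGTTAGACCATACGCTGTCATACCGAAAGCATGTATCACTCGCTGATATGCTCTCACTTCAAGACGACTAGTGATCCCATGACATATAG
Frame +1: CTA TAT GTC ATG GGA TCA CTA GTC GTC TTG AAG TGA GAG CAT ATC AGC GAG TGA TAC ATG CTT TCG GTA TGA CAG CGT ATG GTC TAA CTT — ATG at 10, stop TGA at 34 → 27 nt; ATG at 58, stop TGA at 70 → 15 nt; ATG at 79, stop TAA at 85 → 9 nt.
Frame +2: TAT ATG TCA TGG GAT CAC TAG TCG TCT TGA AGT GAG AGC ATA TCA GCG AGT GAT ACA TGC TTT CGG TAT GAC AGC GTA TGG TCT AAC TTG — ATG at 5, stop TAG at 20 → 18 nt.
Frame +3: ATA TGT CAT GGG ATC ACT AGT CGT CTT GAA GTG AGA GCA TAT CAG CGA GTG ATA CAT GCT TTC GGT ATG ACA GCG TAT GGT CTA ACT — no ATG→stop ORF.
Frame -1: CAA GTT AGA CCA TAC GCT GTC ATA CCG AAA GCA TGT ATC ACT CGC TGA TAT GCT CTC ACT TCA AGA CGA CTA GTG ATC CCA TGA CAT ATA — no ATG→stop ORF.
Frame -2: AAG TTA GAC CAT ACG CTG TCA TAC CGA AAG CAT GTA TCA CTC GCT GAT ATG CTC TCA CTT CAA GAC GAC TAG TGA TCC CAT GAC ATA TAG — ATG at 50, stop TAG at 71 → 24 nt.
Frame -3: AGT TAG ACC ATA CGC TGT CAT ACC GAA AGC ATG TAT CAC TCG CTG ATA TGC TCT CAC TTC AAG ACG ACT AGT GAT CCC ATG ACA TAT — no ATG→stop ORF.
Forward-strand max 27 nt; reverse-strand max 24 nt. The forward strand has the longer ORF.

forward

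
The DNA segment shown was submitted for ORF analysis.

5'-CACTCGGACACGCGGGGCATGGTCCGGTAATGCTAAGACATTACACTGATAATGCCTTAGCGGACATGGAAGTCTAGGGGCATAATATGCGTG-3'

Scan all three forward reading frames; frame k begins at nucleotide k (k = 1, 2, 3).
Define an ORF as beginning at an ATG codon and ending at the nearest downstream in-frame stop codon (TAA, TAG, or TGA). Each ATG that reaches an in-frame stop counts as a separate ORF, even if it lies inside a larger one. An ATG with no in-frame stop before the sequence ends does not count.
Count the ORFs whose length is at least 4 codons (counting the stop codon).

Frame 1: CAC TCG GAC ACG CGG GGC ATG GTC CGG TAA TGC TAA GAC ATT ACA CTG ATA ATG CCT TAG CGG ACA TGG AAG TCT AGG GGC ATA ATA TGC GTG — ATG at 19, stop TAA at 28 → 12 nt; ATG at 52, stop TAG at 58 → 9 nt.
Frame 2: ACT CGG ACA CGC GGG GCA TGG TCC GGT AAT GCT AAG ACA TTA CAC TGA TAA TGC CTT AGC GGA CAT GGA AGT CTA GGG GCA TAA TAT GCG — no ATG→stop ORF.
Frame 3: CTC GGA CAC GCG GGG CAT GGT CCG GTA ATG CTA AGA CAT TAC ACT GAT AAT GCC TTA GCG GAC ATG GAA GTC TAG GGG CAT AAT ATG CGT — ATG at 30, stop TAG at 75 → 48 nt; ATG at 66, stop TAG at 75 → 12 nt.
ORFs ≥ 4 codons: frame 1 19–30 (4 codons), frame 3 30–77 (16 codons), frame 3 66–77 (4 codons). Count = 3.

3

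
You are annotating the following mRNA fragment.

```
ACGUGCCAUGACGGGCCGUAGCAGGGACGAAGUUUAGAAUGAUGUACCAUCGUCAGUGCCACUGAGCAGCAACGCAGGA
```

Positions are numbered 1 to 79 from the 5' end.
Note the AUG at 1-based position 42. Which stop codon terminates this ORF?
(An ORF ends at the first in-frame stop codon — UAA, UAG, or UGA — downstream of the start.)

Codons from position 42: AUG (42–44), UAC (45–47), CAU (48–50), CGU (51–53), CAG (54–56), UGC (57–59), CAC (60–62), UGA (63–65).
The first in-frame stop codon is UGA.

UGA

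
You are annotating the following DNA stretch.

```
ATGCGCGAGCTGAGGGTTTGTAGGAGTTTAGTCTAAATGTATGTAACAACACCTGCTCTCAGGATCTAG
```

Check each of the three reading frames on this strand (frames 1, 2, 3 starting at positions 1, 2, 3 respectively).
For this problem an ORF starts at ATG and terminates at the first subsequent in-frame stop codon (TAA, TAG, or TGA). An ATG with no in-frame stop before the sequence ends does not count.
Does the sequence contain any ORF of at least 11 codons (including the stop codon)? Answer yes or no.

yes

Frame 1: ATG CGC GAG CTG AGG GTT TGT AGG AGT TTA GTC TAA ATG TAT GTA ACA ACA CCT GCT CTC AGG ATC TAG — ATG at 1, stop TAA at 34 → 36 nt; ATG at 37, stop TAG at 67 → 33 nt.
Frame 2: TGC GCG AGC TGA GGG TTT GTA GGA GTT TAG TCT AAA TGT ATG TAA CAA CAC CTG CTC TCA GGA TCT — ATG at 41, stop TAA at 44 → 6 nt.
Frame 3: GCG CGA GCT GAG GGT TTG TAG GAG TTT AGT CTA AAT GTA TGT AAC AAC ACC TGC TCT CAG GAT CTA — no ATG→stop ORF.
Frame 1 has an ORF of 12 codons (positions 1–36) ≥ 11, so yes.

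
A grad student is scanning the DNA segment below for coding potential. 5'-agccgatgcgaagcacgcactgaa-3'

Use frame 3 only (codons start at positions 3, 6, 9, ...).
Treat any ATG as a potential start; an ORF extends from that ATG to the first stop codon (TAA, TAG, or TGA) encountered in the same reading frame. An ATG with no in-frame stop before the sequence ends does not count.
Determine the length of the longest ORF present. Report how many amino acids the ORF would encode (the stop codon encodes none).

Frame 3: CCG ATG CGA AGC ACG CAC TGA — ATG at 6, stop TGA at 21 → 18 nt.
Longest: frame 3, positions 6–23, 18 nt = 6 codons = 5 aa. → 5 amino acids.

5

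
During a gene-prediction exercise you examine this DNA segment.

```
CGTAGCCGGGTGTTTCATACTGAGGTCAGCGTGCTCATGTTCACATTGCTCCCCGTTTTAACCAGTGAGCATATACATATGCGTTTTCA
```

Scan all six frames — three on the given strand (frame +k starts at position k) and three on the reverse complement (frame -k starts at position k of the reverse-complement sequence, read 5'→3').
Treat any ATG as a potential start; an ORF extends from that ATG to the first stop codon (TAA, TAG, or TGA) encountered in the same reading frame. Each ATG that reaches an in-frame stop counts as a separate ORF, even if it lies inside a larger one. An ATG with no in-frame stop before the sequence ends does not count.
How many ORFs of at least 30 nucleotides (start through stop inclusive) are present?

0

Reverse complement (5'→3'): TGAAAACGCATATGTATATGCTCACTGGTTAAAACGGGGAGCAATGTGAACATGAGCACGCTGACCTCAGTATGAAACACCCGGCTACG
Frame +1: CGT AGC CGG GTG TTT CAT ACT GAG GTC AGC GTG CTC ATG TTC ACA TTG CTC CCC GTT TTA ACC AGT GAG CAT ATA CAT ATG CGT TTT — no ATG→stop ORF.
Frame +2: GTA GCC GGG TGT TTC ATA CTG AGG TCA GCG TGC TCA TGT TCA CAT TGC TCC CCG TTT TAA CCA GTG AGC ATA TAC ATA TGC GTT TTC — no ATG→stop ORF.
Frame +3: TAG CCG GGT GTT TCA TAC TGA GGT CAG CGT GCT CAT GTT CAC ATT GCT CCC CGT TTT AAC CAG TGA GCA TAT ACA TAT GCG TTT TCA — no ATG→stop ORF.
Frame -1: TGA AAA CGC ATA TGT ATA TGC TCA CTG GTT AAA ACG GGG AGC AAT GTG AAC ATG AGC ACG CTG ACC TCA GTA TGA AAC ACC CGG CTA — ATG at 52, stop TGA at 73 → 24 nt.
Frame -2: GAA AAC GCA TAT GTA TAT GCT CAC TGG TTA AAA CGG GGA GCA ATG TGA ACA TGA GCA CGC TGA CCT CAG TAT GAA ACA CCC GGC TAC — ATG at 44, stop TGA at 47 → 6 nt.
Frame -3: AAA ACG CAT ATG TAT ATG CTC ACT GGT TAA AAC GGG GAG CAA TGT GAA CAT GAG CAC GCT GAC CTC AGT ATG AAA CAC CCG GCT ACG — ATG at 12, stop TAA at 30 → 21 nt; ATG at 18, stop TAA at 30 → 15 nt.
No ORF reaches 30 nucleotides. Count = 0.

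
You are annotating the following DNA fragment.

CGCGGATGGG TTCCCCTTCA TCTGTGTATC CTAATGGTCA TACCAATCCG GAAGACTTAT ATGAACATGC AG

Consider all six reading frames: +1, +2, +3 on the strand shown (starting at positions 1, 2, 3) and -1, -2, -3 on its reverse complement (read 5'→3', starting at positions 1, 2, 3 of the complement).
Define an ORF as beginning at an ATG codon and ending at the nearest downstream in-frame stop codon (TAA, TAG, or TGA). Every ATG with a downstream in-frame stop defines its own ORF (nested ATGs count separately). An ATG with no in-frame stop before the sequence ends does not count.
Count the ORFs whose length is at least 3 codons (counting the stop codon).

Reverse complement (5'→3'): CTGCATGTTCATATAAGTCTTCCGGATTGGTATGACCATTAGGATACACAGATGAAGGGGAACCCATCCGCG
Frame +1: CGC GGA TGG GTT CCC CTT CAT CTG TGT ATC CTA ATG GTC ATA CCA ATC CGG AAG ACT TAT ATG AAC ATG CAG — no ATG→stop ORF.
Frame +2: GCG GAT GGG TTC CCC TTC ATC TGT GTA TCC TAA TGG TCA TAC CAA TCC GGA AGA CTT ATA TGA ACA TGC — no ATG→stop ORF.
Frame +3: CGG ATG GGT TCC CCT TCA TCT GTG TAT CCT AAT GGT CAT ACC AAT CCG GAA GAC TTA TAT GAA CAT GCA — no ATG→stop ORF.
Frame -1: CTG CAT GTT CAT ATA AGT CTT CCG GAT TGG TAT GAC CAT TAG GAT ACA CAG ATG AAG GGG AAC CCA TCC GCG — no ATG→stop ORF.
Frame -2: TGC ATG TTC ATA TAA GTC TTC CGG ATT GGT ATG ACC ATT AGG ATA CAC AGA TGA AGG GGA ACC CAT CCG — ATG at 5, stop TAA at 14 → 12 nt; ATG at 32, stop TGA at 53 → 24 nt.
Frame -3: GCA TGT TCA TAT AAG TCT TCC GGA TTG GTA TGA CCA TTA GGA TAC ACA GAT GAA GGG GAA CCC ATC CGC — no ATG→stop ORF.
ORFs ≥ 3 codons: frame -2 5–16 (4 codons), frame -2 32–55 (8 codons). Count = 2.

2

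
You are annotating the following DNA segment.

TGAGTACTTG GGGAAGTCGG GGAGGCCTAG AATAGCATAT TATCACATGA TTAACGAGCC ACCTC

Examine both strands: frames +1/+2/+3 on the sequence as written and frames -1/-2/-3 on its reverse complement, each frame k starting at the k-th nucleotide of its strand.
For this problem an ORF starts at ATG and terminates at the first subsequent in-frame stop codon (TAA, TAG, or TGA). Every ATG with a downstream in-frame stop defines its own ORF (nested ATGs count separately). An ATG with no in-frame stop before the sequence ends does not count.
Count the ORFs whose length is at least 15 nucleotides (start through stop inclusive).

0

Reverse complement (5'→3'): GAGGTGGCTCGTTAATCATGTGATAATATGCTATTCTAGGCCTCCCCGACTTCCCCAAGTACTCA
Frame +1: TGA GTA CTT GGG GAA GTC GGG GAG GCC TAG AAT AGC ATA TTA TCA CAT GAT TAA CGA GCC ACC — no ATG→stop ORF.
Frame +2: GAG TAC TTG GGG AAG TCG GGG AGG CCT AGA ATA GCA TAT TAT CAC ATG ATT AAC GAG CCA CCT — no ATG→stop ORF.
Frame +3: AGT ACT TGG GGA AGT CGG GGA GGC CTA GAA TAG CAT ATT ATC ACA TGA TTA ACG AGC CAC CTC — no ATG→stop ORF.
Frame -1: GAG GTG GCT CGT TAA TCA TGT GAT AAT ATG CTA TTC TAG GCC TCC CCG ACT TCC CCA AGT ACT — ATG at 28, stop TAG at 37 → 12 nt.
Frame -2: AGG TGG CTC GTT AAT CAT GTG ATA ATA TGC TAT TCT AGG CCT CCC CGA CTT CCC CAA GTA CTC — no ATG→stop ORF.
Frame -3: GGT GGC TCG TTA ATC ATG TGA TAA TAT GCT ATT CTA GGC CTC CCC GAC TTC CCC AAG TAC TCA — ATG at 18, stop TGA at 21 → 6 nt.
No ORF reaches 15 nucleotides. Count = 0.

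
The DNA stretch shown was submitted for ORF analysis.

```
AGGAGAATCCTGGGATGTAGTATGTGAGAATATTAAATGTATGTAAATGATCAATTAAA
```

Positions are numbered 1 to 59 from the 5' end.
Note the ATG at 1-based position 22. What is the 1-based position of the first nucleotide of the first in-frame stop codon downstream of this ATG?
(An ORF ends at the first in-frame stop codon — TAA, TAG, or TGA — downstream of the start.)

25

Codons from position 22: ATG (22–24), TGA (25–27).
TGA is a stop codon; it begins at position 25.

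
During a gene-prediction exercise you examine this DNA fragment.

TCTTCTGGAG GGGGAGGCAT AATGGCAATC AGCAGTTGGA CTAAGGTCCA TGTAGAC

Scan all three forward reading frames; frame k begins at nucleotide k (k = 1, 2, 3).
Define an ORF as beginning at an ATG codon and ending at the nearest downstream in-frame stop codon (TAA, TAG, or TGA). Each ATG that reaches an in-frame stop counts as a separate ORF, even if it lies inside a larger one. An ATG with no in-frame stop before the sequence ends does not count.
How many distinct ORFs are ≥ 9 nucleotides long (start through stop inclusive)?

Frame 1: TCT TCT GGA GGG GGA GGC ATA ATG GCA ATC AGC AGT TGG ACT AAG GTC CAT GTA GAC — no ATG→stop ORF.
Frame 2: CTT CTG GAG GGG GAG GCA TAA TGG CAA TCA GCA GTT GGA CTA AGG TCC ATG TAG — ATG at 50, stop TAG at 53 → 6 nt.
Frame 3: TTC TGG AGG GGG AGG CAT AAT GGC AAT CAG CAG TTG GAC TAA GGT CCA TGT AGA — no ATG→stop ORF.
No ORF reaches 9 nucleotides. Count = 0.

0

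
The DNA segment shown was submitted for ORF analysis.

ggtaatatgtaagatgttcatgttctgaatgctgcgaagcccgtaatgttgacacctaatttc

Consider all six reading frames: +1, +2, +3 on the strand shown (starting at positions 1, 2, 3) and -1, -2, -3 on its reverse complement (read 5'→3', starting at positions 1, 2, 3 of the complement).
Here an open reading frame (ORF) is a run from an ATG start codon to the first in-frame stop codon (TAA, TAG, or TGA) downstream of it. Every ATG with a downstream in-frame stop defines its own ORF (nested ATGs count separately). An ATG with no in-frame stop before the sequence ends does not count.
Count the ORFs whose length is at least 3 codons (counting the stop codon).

Reverse complement (5'→3'): GAAATTAGGTGTCAACATTACGGGCTTCGCAGCATTCAGAACATGAACATCTTACATATTACC
Frame +1: GGT AAT ATG TAA GAT GTT CAT GTT CTG AAT GCT GCG AAG CCC GTA ATG TTG ACA CCT AAT TTC — ATG at 7, stop TAA at 10 → 6 nt.
Frame +2: GTA ATA TGT AAG ATG TTC ATG TTC TGA ATG CTG CGA AGC CCG TAA TGT TGA CAC CTA ATT — ATG at 14, stop TGA at 26 → 15 nt; ATG at 20, stop TGA at 26 → 9 nt; ATG at 29, stop TAA at 44 → 18 nt.
Frame +3: TAA TAT GTA AGA TGT TCA TGT TCT GAA TGC TGC GAA GCC CGT AAT GTT GAC ACC TAA TTT — no ATG→stop ORF.
Frame -1: GAA ATT AGG TGT CAA CAT TAC GGG CTT CGC AGC ATT CAG AAC ATG AAC ATC TTA CAT ATT ACC — no ATG→stop ORF.
Frame -2: AAA TTA GGT GTC AAC ATT ACG GGC TTC GCA GCA TTC AGA ACA TGA ACA TCT TAC ATA TTA — no ATG→stop ORF.
Frame -3: AAT TAG GTG TCA ACA TTA CGG GCT TCG CAG CAT TCA GAA CAT GAA CAT CTT ACA TAT TAC — no ATG→stop ORF.
ORFs ≥ 3 codons: frame +2 14–28 (5 codons), frame +2 20–28 (3 codons), frame +2 29–46 (6 codons). Count = 3.

3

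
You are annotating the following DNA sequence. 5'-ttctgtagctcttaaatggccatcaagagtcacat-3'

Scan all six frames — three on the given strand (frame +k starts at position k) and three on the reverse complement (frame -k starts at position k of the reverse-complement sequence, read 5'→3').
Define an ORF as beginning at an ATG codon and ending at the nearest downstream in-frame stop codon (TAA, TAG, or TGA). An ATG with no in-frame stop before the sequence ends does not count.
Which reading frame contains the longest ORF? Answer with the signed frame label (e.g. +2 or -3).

Reverse complement (5'→3'): ATGTGACTCTTGATGGCCATTTAAGAGCTACAGAA
Frame +1: TTC TGT AGC TCT TAA ATG GCC ATC AAG AGT CAC — no ATG→stop ORF.
Frame +2: TCT GTA GCT CTT AAA TGG CCA TCA AGA GTC ACA — no ATG→stop ORF.
Frame +3: CTG TAG CTC TTA AAT GGC CAT CAA GAG TCA CAT — no ATG→stop ORF.
Frame -1: ATG TGA CTC TTG ATG GCC ATT TAA GAG CTA CAG — ATG at 1, stop TGA at 4 → 6 nt; ATG at 13, stop TAA at 22 → 12 nt.
Frame -2: TGT GAC TCT TGA TGG CCA TTT AAG AGC TAC AGA — no ATG→stop ORF.
Frame -3: GTG ACT CTT GAT GGC CAT TTA AGA GCT ACA GAA — no ATG→stop ORF.
Longest ORF is 12 nt in frame -1 (positions 13–24).

-1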